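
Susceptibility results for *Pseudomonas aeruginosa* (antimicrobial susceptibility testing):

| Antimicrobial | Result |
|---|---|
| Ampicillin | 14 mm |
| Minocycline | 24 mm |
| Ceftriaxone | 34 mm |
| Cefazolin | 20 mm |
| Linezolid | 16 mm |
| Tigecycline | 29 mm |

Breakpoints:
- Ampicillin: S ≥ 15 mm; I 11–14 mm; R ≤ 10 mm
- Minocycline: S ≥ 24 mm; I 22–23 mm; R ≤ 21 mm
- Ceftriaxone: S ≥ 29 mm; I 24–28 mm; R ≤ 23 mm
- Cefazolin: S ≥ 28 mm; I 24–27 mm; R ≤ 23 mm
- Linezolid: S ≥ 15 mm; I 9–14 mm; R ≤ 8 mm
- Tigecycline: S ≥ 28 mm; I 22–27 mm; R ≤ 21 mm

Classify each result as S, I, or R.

Ampicillin: 14 mm is in 11–14 mm ⇒ intermediate
Minocycline 24 mm: ≥ 24 mm ⇒ S
Ceftriaxone: 34 mm is ≥ 29 mm → S
Cefazolin: 20 mm is ≤ 23 mm — R
Linezolid 16 mm: ≥ 15 mm — S
Tigecycline: 29 mm is ≥ 28 mm — Susceptible

I, S, S, R, S, S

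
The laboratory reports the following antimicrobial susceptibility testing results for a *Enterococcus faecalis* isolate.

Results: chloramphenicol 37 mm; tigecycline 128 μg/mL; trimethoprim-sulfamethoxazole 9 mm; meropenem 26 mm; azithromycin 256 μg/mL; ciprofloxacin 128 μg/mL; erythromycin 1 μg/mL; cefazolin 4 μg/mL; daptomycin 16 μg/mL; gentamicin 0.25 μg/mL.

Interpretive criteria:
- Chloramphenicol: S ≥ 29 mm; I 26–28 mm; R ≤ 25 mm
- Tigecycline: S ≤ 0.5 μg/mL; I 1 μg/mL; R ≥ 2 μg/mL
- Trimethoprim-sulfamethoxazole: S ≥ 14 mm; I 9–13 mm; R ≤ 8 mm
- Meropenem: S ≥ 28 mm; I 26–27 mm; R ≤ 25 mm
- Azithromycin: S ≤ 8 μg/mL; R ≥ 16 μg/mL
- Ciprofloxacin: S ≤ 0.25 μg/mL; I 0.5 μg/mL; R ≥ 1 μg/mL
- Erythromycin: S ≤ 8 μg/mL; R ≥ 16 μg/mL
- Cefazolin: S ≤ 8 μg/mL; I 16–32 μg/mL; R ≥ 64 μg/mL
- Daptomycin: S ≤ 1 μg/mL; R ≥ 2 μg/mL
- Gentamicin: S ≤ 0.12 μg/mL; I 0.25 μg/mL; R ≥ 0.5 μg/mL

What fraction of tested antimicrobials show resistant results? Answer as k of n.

Chloramphenicol 37 mm: ≥ 29 mm → susceptible
Tigecycline 128 μg/mL: ≥ 2 μg/mL — resistant
Trimethoprim-sulfamethoxazole 9 mm: in 9–13 mm ⇒ Intermediate
Meropenem (26 mm) in 26–27 mm → intermediate
Azithromycin: 256 μg/mL is ≥ 16 μg/mL — R
Ciprofloxacin (128 μg/mL) ≥ 1 μg/mL ⇒ resistant
Erythromycin (1 μg/mL) ≤ 8 μg/mL — susceptible
Cefazolin: 4 μg/mL is ≤ 8 μg/mL → Susceptible
Daptomycin 16 μg/mL: ≥ 2 μg/mL → resistant
Gentamicin 0.25 μg/mL: = 0.25 μg/mL → Intermediate
Resistant: 4/10

4 of 10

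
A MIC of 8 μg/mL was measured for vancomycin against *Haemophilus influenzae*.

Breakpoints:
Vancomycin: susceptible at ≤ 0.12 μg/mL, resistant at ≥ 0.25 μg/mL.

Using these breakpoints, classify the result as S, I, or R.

Resistant

Vancomycin: 8 μg/mL is ≥ 0.25 μg/mL — R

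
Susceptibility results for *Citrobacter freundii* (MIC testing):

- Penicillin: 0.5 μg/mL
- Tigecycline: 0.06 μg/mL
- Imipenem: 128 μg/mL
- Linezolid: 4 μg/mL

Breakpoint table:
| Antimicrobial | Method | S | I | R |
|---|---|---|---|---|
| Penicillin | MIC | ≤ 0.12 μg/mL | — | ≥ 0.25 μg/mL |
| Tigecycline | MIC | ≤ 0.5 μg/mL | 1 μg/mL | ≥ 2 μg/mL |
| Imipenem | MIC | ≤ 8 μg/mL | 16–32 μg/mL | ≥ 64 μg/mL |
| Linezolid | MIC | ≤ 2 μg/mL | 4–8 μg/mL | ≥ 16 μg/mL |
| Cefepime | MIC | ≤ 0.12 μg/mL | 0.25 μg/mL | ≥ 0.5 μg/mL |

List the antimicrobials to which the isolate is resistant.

Penicillin (0.5 μg/mL) ≥ 0.25 μg/mL — resistant
Tigecycline (0.06 μg/mL) ≤ 0.5 μg/mL ⇒ susceptible
Imipenem (128 μg/mL) ≥ 64 μg/mL ⇒ Resistant
Linezolid (4 μg/mL) in 4–8 μg/mL ⇒ Intermediate

penicillin, imipenem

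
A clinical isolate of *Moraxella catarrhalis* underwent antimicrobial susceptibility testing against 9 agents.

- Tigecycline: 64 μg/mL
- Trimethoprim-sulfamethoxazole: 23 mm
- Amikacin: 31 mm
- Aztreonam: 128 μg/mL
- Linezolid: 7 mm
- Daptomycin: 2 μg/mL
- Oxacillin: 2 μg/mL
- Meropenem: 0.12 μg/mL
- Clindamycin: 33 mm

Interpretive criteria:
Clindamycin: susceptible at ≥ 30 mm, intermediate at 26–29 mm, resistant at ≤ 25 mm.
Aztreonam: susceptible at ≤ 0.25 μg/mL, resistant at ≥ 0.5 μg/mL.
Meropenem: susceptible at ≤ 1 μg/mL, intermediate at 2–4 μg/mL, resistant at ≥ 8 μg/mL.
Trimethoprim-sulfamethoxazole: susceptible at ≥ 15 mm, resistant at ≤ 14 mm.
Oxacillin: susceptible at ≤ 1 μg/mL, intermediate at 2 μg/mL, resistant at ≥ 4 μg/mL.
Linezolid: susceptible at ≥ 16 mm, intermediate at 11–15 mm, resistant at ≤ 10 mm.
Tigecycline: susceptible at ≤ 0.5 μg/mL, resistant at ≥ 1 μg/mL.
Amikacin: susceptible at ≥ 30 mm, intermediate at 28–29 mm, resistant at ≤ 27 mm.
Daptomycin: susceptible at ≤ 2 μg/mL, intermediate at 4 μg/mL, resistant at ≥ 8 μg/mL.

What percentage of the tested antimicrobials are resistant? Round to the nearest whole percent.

Tigecycline 64 μg/mL: ≥ 1 μg/mL ⇒ R
Trimethoprim-sulfamethoxazole 23 mm: ≥ 15 mm ⇒ Susceptible
Amikacin (31 mm) ≥ 30 mm → susceptible
Aztreonam 128 μg/mL: ≥ 0.5 μg/mL ⇒ resistant
Linezolid 7 mm: ≤ 10 mm → Resistant
Daptomycin: 2 μg/mL is ≤ 2 μg/mL ⇒ S
Oxacillin 2 μg/mL: = 2 μg/mL → Intermediate
Meropenem 0.12 μg/mL: ≤ 1 μg/mL ⇒ Susceptible
Clindamycin (33 mm) ≥ 30 mm — susceptible
Resistant: 3/9

33%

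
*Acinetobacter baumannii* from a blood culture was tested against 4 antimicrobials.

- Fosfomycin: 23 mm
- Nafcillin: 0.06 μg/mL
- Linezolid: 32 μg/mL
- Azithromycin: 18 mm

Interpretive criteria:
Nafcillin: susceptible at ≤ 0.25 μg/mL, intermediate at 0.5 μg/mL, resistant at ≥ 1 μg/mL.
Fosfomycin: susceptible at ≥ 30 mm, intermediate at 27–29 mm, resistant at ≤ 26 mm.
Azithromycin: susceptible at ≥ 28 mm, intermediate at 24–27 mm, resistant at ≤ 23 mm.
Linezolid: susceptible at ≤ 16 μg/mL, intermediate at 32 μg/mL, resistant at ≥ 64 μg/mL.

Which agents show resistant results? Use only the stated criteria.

fosfomycin, azithromycin

Fosfomycin (23 mm) ≤ 26 mm → Resistant
Nafcillin: 0.06 μg/mL is ≤ 0.25 μg/mL ⇒ S
Linezolid: 32 μg/mL is = 32 μg/mL — Intermediate
Azithromycin: 18 mm is ≤ 23 mm ⇒ Resistant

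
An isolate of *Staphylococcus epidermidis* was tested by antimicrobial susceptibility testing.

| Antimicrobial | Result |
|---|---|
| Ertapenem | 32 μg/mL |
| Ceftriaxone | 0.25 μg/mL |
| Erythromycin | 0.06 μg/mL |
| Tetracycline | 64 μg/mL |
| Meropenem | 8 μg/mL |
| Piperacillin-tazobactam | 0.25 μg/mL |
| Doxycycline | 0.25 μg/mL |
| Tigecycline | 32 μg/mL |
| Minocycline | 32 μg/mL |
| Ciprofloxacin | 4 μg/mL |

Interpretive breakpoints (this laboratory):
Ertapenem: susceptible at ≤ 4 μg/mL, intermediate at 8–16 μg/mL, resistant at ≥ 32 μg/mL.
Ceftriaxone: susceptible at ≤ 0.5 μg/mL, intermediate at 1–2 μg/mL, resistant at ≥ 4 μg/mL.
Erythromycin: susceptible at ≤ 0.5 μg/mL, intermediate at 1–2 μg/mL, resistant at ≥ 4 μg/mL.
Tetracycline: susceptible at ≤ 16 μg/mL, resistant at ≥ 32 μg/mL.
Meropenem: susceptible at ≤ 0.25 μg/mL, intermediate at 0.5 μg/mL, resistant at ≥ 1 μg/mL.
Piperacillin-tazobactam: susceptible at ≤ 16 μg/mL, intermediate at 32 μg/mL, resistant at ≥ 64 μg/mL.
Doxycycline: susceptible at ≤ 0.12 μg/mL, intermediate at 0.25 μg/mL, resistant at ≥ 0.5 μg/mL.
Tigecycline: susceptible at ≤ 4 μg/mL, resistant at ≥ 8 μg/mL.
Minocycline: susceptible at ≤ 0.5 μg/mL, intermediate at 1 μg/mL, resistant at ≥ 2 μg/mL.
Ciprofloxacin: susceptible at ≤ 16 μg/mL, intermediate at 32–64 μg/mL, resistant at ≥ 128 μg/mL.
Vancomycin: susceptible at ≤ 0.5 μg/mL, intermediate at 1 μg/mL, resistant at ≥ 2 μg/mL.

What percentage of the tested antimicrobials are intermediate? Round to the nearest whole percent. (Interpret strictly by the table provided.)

10%

Ertapenem: 32 μg/mL is ≥ 32 μg/mL — resistant
Ceftriaxone 0.25 μg/mL: ≤ 0.5 μg/mL — susceptible
Erythromycin 0.06 μg/mL: ≤ 0.5 μg/mL → Susceptible
Tetracycline: 64 μg/mL is ≥ 32 μg/mL → R
Meropenem (8 μg/mL) ≥ 1 μg/mL — R
Piperacillin-tazobactam 0.25 μg/mL: ≤ 16 μg/mL ⇒ Susceptible
Doxycycline 0.25 μg/mL: = 0.25 μg/mL — I
Tigecycline 32 μg/mL: ≥ 8 μg/mL → R
Minocycline (32 μg/mL) ≥ 2 μg/mL ⇒ Resistant
Ciprofloxacin: 4 μg/mL is ≤ 16 μg/mL — S
Intermediate: 1/10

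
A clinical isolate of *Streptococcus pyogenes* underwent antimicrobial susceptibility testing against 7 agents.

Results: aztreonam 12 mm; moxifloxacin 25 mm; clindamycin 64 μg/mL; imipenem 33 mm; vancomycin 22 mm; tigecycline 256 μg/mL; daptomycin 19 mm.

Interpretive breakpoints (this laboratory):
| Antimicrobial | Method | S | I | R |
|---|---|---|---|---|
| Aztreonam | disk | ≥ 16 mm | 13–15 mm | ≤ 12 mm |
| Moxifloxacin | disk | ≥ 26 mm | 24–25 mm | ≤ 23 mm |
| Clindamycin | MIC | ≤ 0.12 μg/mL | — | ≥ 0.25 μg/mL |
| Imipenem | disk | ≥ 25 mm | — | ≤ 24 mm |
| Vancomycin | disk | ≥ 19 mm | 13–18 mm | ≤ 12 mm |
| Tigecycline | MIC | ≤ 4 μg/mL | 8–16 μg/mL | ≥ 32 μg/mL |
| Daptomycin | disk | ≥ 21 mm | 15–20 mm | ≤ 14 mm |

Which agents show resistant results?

Aztreonam (12 mm) ≤ 12 mm — resistant
Moxifloxacin (25 mm) in 24–25 mm → intermediate
Clindamycin: 64 μg/mL is ≥ 0.25 μg/mL ⇒ resistant
Imipenem (33 mm) ≥ 25 mm → susceptible
Vancomycin (22 mm) ≥ 19 mm ⇒ Susceptible
Tigecycline 256 μg/mL: ≥ 32 μg/mL ⇒ Resistant
Daptomycin (19 mm) in 15–20 mm ⇒ intermediate

aztreonam, clindamycin, tigecycline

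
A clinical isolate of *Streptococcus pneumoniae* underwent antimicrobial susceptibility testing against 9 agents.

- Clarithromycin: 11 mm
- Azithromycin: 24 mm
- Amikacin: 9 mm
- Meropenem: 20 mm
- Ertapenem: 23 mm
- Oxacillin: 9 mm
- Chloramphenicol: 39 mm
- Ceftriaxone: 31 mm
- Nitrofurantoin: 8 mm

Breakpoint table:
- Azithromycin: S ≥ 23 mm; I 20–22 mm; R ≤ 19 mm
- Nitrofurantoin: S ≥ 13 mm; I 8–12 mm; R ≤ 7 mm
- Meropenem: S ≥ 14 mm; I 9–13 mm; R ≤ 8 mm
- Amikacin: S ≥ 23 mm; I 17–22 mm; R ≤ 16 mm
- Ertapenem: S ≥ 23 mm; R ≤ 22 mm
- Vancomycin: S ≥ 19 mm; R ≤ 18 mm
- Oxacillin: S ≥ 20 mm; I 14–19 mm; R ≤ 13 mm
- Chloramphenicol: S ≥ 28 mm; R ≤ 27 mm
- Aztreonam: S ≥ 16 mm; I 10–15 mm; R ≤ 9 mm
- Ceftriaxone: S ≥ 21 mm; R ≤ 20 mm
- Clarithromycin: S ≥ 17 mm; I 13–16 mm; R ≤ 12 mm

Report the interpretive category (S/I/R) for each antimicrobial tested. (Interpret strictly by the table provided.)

Clarithromycin 11 mm: ≤ 12 mm ⇒ Resistant
Azithromycin 24 mm: ≥ 23 mm — Susceptible
Amikacin (9 mm) ≤ 16 mm → R
Meropenem 20 mm: ≥ 14 mm — susceptible
Ertapenem (23 mm) ≥ 23 mm → S
Oxacillin (9 mm) ≤ 13 mm — R
Chloramphenicol: 39 mm is ≥ 28 mm — susceptible
Ceftriaxone 31 mm: ≥ 21 mm → Susceptible
Nitrofurantoin (8 mm) in 8–12 mm ⇒ Intermediate

R, S, R, S, S, R, S, S, I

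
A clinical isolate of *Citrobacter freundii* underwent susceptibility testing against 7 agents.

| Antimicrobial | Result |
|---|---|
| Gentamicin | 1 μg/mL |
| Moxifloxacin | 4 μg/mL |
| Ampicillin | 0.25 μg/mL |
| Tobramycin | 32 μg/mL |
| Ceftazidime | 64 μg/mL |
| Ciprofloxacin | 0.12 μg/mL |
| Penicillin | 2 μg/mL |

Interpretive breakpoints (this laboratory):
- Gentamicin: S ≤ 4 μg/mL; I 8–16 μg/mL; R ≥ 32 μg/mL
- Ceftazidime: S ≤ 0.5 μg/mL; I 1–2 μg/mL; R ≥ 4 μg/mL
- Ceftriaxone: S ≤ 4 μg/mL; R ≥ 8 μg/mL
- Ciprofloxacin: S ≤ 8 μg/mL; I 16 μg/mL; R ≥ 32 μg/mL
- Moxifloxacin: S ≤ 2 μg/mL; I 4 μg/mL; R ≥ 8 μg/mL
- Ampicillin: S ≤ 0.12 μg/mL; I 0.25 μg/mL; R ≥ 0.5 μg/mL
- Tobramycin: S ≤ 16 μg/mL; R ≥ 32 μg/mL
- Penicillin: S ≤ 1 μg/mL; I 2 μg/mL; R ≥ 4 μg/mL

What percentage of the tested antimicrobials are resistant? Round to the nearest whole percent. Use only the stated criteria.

Gentamicin: 1 μg/mL is ≤ 4 μg/mL → Susceptible
Moxifloxacin: 4 μg/mL is = 4 μg/mL → I
Ampicillin 0.25 μg/mL: = 0.25 μg/mL — intermediate
Tobramycin: 32 μg/mL is ≥ 32 μg/mL → Resistant
Ceftazidime: 64 μg/mL is ≥ 4 μg/mL — R
Ciprofloxacin (0.12 μg/mL) ≤ 8 μg/mL ⇒ susceptible
Penicillin (2 μg/mL) = 2 μg/mL ⇒ I
Resistant: 2/7

29%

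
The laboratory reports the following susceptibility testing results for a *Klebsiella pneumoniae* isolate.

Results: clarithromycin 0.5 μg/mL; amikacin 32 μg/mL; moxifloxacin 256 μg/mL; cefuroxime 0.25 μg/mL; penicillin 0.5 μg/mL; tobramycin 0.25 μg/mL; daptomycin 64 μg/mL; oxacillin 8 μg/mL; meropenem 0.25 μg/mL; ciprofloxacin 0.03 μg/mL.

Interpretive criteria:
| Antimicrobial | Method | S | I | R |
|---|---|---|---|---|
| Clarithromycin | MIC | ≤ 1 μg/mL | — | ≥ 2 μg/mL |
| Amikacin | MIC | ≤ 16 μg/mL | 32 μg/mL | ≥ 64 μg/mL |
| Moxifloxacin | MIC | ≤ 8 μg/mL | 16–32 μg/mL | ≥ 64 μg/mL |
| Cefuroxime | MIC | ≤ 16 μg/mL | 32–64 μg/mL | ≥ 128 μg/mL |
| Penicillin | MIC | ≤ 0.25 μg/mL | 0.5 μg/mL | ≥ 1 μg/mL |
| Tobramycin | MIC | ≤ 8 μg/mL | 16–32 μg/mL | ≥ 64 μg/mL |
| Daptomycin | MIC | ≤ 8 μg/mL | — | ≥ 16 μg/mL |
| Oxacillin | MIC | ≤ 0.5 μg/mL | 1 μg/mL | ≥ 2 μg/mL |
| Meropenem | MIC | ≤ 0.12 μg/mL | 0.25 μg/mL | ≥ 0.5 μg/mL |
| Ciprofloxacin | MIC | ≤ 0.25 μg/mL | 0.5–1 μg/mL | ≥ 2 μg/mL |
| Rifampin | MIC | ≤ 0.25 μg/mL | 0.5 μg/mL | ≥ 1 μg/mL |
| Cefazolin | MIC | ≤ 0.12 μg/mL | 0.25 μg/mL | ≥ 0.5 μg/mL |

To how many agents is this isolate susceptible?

4

Clarithromycin: 0.5 μg/mL is ≤ 1 μg/mL — Susceptible
Amikacin 32 μg/mL: = 32 μg/mL → Intermediate
Moxifloxacin: 256 μg/mL is ≥ 64 μg/mL — resistant
Cefuroxime: 0.25 μg/mL is ≤ 16 μg/mL ⇒ susceptible
Penicillin 0.5 μg/mL: = 0.5 μg/mL → Intermediate
Tobramycin (0.25 μg/mL) ≤ 8 μg/mL → Susceptible
Daptomycin 64 μg/mL: ≥ 16 μg/mL → resistant
Oxacillin (8 μg/mL) ≥ 2 μg/mL — resistant
Meropenem (0.25 μg/mL) = 0.25 μg/mL — Intermediate
Ciprofloxacin: 0.03 μg/mL is ≤ 0.25 μg/mL → S
Susceptible: 4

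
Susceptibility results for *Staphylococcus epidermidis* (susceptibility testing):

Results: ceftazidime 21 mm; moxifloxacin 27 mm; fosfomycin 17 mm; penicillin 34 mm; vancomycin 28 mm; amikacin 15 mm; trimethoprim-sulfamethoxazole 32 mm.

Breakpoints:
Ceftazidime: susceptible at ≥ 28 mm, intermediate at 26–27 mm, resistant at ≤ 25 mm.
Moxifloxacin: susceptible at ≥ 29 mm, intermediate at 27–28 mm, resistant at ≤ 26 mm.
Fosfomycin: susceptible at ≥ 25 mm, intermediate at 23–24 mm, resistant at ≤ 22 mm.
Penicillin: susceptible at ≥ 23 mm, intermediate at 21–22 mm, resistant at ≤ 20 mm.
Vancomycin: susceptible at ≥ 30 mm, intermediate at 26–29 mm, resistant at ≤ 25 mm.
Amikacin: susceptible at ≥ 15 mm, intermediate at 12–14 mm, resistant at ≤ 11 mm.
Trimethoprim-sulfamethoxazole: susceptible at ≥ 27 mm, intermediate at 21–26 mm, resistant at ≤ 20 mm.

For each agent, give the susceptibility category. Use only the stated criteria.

R, I, R, S, I, S, S

Ceftazidime 21 mm: ≤ 25 mm — Resistant
Moxifloxacin 27 mm: in 27–28 mm ⇒ intermediate
Fosfomycin (17 mm) ≤ 22 mm — Resistant
Penicillin (34 mm) ≥ 23 mm → Susceptible
Vancomycin: 28 mm is in 26–29 mm ⇒ intermediate
Amikacin 15 mm: ≥ 15 mm → Susceptible
Trimethoprim-sulfamethoxazole 32 mm: ≥ 27 mm → Susceptible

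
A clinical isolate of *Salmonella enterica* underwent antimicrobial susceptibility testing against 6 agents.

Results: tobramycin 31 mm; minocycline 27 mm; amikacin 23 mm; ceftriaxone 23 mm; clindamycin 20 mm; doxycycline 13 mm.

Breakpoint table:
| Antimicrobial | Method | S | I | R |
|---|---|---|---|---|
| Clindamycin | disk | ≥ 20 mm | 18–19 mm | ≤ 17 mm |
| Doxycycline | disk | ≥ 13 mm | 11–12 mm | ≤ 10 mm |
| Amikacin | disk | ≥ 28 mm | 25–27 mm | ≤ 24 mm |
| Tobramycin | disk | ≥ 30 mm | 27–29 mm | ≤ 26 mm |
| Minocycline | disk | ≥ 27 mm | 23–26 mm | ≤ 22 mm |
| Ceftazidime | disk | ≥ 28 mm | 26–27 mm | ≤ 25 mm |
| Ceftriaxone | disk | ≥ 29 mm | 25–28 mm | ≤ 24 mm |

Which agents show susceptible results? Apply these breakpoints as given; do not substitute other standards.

Tobramycin 31 mm: ≥ 30 mm ⇒ susceptible
Minocycline 27 mm: ≥ 27 mm ⇒ Susceptible
Amikacin (23 mm) ≤ 24 mm → R
Ceftriaxone (23 mm) ≤ 24 mm — R
Clindamycin: 20 mm is ≥ 20 mm → susceptible
Doxycycline (13 mm) ≥ 13 mm → Susceptible

tobramycin, minocycline, clindamycin, doxycycline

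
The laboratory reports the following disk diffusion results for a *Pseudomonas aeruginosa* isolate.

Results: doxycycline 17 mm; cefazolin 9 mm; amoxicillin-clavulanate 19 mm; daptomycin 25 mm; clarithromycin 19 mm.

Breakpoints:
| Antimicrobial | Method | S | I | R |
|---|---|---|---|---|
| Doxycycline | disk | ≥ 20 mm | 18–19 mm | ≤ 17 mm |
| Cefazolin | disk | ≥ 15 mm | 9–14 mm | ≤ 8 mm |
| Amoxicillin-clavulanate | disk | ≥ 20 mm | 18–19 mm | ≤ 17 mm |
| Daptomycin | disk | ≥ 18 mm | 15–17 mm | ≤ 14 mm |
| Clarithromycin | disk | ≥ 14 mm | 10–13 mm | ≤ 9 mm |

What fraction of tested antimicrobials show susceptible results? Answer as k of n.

Doxycycline 17 mm: ≤ 17 mm → resistant
Cefazolin (9 mm) in 9–14 mm ⇒ intermediate
Amoxicillin-clavulanate (19 mm) in 18–19 mm ⇒ Intermediate
Daptomycin 25 mm: ≥ 18 mm — S
Clarithromycin (19 mm) ≥ 14 mm — Susceptible
Susceptible: 2/5

2 of 5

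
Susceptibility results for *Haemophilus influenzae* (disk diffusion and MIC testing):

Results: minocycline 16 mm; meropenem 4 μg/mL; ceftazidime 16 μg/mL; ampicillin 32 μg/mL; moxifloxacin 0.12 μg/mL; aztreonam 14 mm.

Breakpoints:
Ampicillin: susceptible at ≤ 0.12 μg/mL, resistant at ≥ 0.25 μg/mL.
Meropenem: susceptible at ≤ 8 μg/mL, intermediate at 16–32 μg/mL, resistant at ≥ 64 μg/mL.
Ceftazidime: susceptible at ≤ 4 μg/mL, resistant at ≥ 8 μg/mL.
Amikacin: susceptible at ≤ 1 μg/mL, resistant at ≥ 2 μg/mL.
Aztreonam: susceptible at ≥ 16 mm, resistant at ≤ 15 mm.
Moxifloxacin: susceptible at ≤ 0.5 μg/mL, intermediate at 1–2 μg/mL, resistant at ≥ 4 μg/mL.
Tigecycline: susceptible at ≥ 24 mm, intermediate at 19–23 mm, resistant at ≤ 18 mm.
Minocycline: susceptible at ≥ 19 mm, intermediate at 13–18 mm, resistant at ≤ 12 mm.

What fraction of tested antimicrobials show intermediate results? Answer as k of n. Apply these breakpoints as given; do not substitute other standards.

Minocycline: 16 mm is in 13–18 mm ⇒ intermediate
Meropenem: 4 μg/mL is ≤ 8 μg/mL — Susceptible
Ceftazidime (16 μg/mL) ≥ 8 μg/mL ⇒ R
Ampicillin: 32 μg/mL is ≥ 0.25 μg/mL — Resistant
Moxifloxacin 0.12 μg/mL: ≤ 0.5 μg/mL ⇒ Susceptible
Aztreonam: 14 mm is ≤ 15 mm — Resistant
Intermediate: 1/6

1 of 6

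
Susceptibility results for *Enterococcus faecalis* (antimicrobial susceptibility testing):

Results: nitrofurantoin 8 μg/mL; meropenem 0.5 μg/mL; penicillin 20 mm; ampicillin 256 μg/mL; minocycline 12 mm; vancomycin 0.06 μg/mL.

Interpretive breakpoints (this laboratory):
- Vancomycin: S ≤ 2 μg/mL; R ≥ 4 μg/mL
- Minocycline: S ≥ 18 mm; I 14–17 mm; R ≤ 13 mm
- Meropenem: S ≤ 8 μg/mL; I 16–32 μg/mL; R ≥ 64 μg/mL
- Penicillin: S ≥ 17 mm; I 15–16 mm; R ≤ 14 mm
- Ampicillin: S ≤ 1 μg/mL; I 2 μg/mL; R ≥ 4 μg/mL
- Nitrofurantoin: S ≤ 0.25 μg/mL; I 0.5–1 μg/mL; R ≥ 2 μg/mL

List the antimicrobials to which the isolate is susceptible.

Nitrofurantoin: 8 μg/mL is ≥ 2 μg/mL ⇒ R
Meropenem: 0.5 μg/mL is ≤ 8 μg/mL ⇒ S
Penicillin (20 mm) ≥ 17 mm ⇒ susceptible
Ampicillin: 256 μg/mL is ≥ 4 μg/mL — Resistant
Minocycline 12 mm: ≤ 13 mm → resistant
Vancomycin (0.06 μg/mL) ≤ 2 μg/mL → Susceptible

meropenem, penicillin, vancomycin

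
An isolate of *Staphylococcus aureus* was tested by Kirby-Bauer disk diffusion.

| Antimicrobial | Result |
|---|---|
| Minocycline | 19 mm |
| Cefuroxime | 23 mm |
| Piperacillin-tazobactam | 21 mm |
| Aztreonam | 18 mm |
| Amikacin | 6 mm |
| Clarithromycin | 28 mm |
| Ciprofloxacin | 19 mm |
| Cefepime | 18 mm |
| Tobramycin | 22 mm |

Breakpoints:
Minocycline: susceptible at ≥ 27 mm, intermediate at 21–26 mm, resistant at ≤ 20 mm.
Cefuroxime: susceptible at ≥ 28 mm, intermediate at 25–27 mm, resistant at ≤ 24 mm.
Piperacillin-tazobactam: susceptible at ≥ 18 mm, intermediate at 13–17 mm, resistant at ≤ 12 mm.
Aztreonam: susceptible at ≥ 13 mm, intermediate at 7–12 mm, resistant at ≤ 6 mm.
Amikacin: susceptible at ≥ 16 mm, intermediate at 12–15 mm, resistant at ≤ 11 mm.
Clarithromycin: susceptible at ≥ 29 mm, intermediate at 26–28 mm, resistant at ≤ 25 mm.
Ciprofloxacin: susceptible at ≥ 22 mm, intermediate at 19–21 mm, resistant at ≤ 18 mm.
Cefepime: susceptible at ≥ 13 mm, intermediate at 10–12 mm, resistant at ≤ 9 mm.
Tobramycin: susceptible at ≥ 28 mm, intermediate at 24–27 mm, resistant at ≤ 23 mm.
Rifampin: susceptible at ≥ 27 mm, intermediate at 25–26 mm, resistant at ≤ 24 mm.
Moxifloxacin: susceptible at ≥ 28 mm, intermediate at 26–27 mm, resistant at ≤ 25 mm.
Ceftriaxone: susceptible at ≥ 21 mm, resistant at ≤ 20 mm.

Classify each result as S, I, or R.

Minocycline 19 mm: ≤ 20 mm — Resistant
Cefuroxime: 23 mm is ≤ 24 mm → R
Piperacillin-tazobactam (21 mm) ≥ 18 mm → susceptible
Aztreonam: 18 mm is ≥ 13 mm → susceptible
Amikacin: 6 mm is ≤ 11 mm ⇒ Resistant
Clarithromycin 28 mm: in 26–28 mm → Intermediate
Ciprofloxacin 19 mm: in 19–21 mm ⇒ intermediate
Cefepime (18 mm) ≥ 13 mm — S
Tobramycin: 22 mm is ≤ 23 mm — R

R, R, S, S, R, I, I, S, R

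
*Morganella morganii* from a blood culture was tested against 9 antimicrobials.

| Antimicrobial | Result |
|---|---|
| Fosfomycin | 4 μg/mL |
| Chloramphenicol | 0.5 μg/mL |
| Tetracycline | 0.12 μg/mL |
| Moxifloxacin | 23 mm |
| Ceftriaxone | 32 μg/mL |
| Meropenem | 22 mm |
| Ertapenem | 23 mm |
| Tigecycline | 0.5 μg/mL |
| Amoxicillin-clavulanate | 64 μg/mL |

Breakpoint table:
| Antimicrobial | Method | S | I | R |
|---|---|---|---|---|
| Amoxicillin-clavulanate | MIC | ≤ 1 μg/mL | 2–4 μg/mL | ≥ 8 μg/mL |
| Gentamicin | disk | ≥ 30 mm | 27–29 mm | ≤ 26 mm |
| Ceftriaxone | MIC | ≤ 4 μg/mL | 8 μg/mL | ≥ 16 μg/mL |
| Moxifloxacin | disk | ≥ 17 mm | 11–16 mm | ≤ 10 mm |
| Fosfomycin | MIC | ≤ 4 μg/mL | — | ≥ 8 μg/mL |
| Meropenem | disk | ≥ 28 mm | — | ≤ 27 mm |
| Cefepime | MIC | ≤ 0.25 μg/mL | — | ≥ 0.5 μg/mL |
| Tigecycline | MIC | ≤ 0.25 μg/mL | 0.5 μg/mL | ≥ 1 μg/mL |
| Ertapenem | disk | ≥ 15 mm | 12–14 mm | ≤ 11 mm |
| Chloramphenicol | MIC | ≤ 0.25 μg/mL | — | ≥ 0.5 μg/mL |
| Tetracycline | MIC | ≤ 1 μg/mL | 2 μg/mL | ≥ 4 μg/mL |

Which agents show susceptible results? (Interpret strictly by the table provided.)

fosfomycin, tetracycline, moxifloxacin, ertapenem

Fosfomycin (4 μg/mL) ≤ 4 μg/mL ⇒ susceptible
Chloramphenicol (0.5 μg/mL) ≥ 0.5 μg/mL ⇒ Resistant
Tetracycline: 0.12 μg/mL is ≤ 1 μg/mL → susceptible
Moxifloxacin (23 mm) ≥ 17 mm — susceptible
Ceftriaxone 32 μg/mL: ≥ 16 μg/mL → resistant
Meropenem 22 mm: ≤ 27 mm — R
Ertapenem 23 mm: ≥ 15 mm ⇒ susceptible
Tigecycline 0.5 μg/mL: = 0.5 μg/mL → I
Amoxicillin-clavulanate (64 μg/mL) ≥ 8 μg/mL ⇒ resistant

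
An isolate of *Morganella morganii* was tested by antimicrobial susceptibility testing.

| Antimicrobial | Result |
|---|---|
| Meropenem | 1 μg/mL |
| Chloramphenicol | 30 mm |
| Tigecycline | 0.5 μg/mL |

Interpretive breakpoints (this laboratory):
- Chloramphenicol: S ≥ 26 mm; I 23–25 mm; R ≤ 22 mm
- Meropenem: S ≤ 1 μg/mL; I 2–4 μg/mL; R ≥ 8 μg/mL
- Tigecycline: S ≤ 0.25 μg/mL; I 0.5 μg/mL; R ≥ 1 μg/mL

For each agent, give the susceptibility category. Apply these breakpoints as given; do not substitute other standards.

S, S, I

Meropenem (1 μg/mL) ≤ 1 μg/mL → S
Chloramphenicol (30 mm) ≥ 26 mm ⇒ S
Tigecycline 0.5 μg/mL: = 0.5 μg/mL — Intermediate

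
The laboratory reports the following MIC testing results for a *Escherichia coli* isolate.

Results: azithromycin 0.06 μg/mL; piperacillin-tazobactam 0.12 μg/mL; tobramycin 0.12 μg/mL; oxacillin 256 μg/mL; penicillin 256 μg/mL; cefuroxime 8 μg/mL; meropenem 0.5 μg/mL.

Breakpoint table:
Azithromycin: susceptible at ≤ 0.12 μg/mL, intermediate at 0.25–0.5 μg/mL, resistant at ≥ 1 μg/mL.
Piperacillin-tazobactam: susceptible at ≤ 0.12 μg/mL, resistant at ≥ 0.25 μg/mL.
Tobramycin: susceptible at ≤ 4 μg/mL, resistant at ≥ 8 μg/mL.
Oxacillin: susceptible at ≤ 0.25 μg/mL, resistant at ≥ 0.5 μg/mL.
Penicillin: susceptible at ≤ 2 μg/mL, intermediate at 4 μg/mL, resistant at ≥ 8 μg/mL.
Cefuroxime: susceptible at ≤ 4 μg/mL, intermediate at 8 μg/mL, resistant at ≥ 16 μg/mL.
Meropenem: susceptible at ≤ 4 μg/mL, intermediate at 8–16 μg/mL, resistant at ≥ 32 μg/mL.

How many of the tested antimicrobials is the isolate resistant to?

Azithromycin: 0.06 μg/mL is ≤ 0.12 μg/mL ⇒ susceptible
Piperacillin-tazobactam (0.12 μg/mL) ≤ 0.12 μg/mL → S
Tobramycin: 0.12 μg/mL is ≤ 4 μg/mL ⇒ S
Oxacillin 256 μg/mL: ≥ 0.5 μg/mL ⇒ resistant
Penicillin (256 μg/mL) ≥ 8 μg/mL ⇒ R
Cefuroxime (8 μg/mL) = 8 μg/mL → I
Meropenem 0.5 μg/mL: ≤ 4 μg/mL ⇒ S
Resistant: 2

2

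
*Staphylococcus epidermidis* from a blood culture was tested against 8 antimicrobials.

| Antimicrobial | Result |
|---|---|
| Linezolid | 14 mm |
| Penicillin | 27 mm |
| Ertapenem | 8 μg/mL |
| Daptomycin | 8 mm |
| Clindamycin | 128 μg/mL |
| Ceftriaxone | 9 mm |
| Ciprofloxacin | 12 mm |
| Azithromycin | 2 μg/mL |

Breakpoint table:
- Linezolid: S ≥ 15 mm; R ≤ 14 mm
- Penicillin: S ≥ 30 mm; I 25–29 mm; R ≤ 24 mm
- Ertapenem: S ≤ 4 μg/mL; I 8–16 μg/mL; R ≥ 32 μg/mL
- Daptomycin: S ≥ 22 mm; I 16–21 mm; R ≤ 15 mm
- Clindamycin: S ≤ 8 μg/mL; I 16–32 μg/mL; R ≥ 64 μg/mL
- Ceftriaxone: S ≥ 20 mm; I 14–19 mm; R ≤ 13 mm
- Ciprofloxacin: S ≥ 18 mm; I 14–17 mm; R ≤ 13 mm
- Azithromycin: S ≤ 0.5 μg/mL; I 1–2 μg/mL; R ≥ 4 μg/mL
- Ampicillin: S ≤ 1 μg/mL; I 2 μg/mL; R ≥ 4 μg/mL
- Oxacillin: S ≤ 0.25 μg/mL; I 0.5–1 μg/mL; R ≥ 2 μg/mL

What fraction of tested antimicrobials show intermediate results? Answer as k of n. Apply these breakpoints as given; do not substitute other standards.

3 of 8

Linezolid: 14 mm is ≤ 14 mm — resistant
Penicillin (27 mm) in 25–29 mm ⇒ intermediate
Ertapenem (8 μg/mL) in 8–16 μg/mL ⇒ intermediate
Daptomycin (8 mm) ≤ 15 mm ⇒ Resistant
Clindamycin (128 μg/mL) ≥ 64 μg/mL ⇒ R
Ceftriaxone 9 mm: ≤ 13 mm ⇒ Resistant
Ciprofloxacin 12 mm: ≤ 13 mm ⇒ R
Azithromycin (2 μg/mL) in 1–2 μg/mL → Intermediate
Intermediate: 3/8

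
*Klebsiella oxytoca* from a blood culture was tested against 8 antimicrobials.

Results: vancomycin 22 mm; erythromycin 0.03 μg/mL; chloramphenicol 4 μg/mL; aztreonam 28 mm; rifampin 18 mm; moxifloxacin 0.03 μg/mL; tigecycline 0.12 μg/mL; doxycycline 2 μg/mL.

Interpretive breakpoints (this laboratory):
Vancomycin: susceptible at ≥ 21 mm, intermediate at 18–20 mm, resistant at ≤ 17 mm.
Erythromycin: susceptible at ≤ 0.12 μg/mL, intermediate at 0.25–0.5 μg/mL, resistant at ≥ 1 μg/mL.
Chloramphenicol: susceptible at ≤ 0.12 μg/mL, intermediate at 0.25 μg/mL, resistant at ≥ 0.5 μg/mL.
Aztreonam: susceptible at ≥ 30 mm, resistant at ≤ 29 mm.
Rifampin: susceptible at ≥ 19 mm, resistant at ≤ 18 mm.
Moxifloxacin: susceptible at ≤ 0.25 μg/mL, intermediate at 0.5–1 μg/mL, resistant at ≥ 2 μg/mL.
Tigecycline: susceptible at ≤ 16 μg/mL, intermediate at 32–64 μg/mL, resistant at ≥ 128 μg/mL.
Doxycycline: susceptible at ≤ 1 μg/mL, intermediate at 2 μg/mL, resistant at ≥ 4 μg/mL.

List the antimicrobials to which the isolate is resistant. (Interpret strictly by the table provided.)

chloramphenicol, aztreonam, rifampin

Vancomycin (22 mm) ≥ 21 mm → Susceptible
Erythromycin 0.03 μg/mL: ≤ 0.12 μg/mL — Susceptible
Chloramphenicol 4 μg/mL: ≥ 0.5 μg/mL → R
Aztreonam (28 mm) ≤ 29 mm — R
Rifampin (18 mm) ≤ 18 mm — resistant
Moxifloxacin (0.03 μg/mL) ≤ 0.25 μg/mL ⇒ S
Tigecycline (0.12 μg/mL) ≤ 16 μg/mL ⇒ Susceptible
Doxycycline (2 μg/mL) = 2 μg/mL → Intermediate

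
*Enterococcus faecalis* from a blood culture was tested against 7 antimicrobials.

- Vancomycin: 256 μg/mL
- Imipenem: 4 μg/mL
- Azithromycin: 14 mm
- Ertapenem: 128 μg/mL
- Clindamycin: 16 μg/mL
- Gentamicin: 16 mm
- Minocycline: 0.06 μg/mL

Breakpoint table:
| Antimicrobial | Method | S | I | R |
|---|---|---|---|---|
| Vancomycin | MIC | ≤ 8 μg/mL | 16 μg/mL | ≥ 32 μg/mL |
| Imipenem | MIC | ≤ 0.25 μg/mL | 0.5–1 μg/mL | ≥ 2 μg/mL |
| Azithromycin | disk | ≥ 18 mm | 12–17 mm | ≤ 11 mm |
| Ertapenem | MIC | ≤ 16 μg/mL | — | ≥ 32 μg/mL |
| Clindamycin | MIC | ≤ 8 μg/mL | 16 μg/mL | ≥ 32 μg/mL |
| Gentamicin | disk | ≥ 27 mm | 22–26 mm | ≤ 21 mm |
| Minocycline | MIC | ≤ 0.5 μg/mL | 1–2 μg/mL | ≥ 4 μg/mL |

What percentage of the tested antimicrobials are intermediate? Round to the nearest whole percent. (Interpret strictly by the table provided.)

29%

Vancomycin 256 μg/mL: ≥ 32 μg/mL ⇒ R
Imipenem (4 μg/mL) ≥ 2 μg/mL → R
Azithromycin: 14 mm is in 12–17 mm → I
Ertapenem: 128 μg/mL is ≥ 32 μg/mL → resistant
Clindamycin (16 μg/mL) = 16 μg/mL ⇒ I
Gentamicin 16 mm: ≤ 21 mm — R
Minocycline: 0.06 μg/mL is ≤ 0.5 μg/mL — S
Intermediate: 2/7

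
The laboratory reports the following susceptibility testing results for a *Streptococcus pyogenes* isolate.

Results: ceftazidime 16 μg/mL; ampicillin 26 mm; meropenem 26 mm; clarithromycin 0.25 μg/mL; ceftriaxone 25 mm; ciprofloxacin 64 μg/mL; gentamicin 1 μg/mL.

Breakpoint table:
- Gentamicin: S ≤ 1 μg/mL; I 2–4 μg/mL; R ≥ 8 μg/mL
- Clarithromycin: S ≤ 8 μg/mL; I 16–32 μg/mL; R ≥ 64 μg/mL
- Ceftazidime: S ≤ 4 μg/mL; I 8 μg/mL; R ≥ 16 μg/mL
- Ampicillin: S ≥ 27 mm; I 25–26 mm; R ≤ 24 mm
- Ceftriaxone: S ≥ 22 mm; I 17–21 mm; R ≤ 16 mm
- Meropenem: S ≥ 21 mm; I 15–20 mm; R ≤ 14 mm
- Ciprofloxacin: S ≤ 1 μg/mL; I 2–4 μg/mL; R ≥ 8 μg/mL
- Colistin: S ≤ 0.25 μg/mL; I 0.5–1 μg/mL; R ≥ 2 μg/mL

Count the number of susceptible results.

4

Ceftazidime: 16 μg/mL is ≥ 16 μg/mL → resistant
Ampicillin (26 mm) in 25–26 mm → I
Meropenem (26 mm) ≥ 21 mm → Susceptible
Clarithromycin 0.25 μg/mL: ≤ 8 μg/mL → Susceptible
Ceftriaxone (25 mm) ≥ 22 mm ⇒ susceptible
Ciprofloxacin: 64 μg/mL is ≥ 8 μg/mL ⇒ Resistant
Gentamicin 1 μg/mL: ≤ 1 μg/mL → susceptible
Susceptible: 4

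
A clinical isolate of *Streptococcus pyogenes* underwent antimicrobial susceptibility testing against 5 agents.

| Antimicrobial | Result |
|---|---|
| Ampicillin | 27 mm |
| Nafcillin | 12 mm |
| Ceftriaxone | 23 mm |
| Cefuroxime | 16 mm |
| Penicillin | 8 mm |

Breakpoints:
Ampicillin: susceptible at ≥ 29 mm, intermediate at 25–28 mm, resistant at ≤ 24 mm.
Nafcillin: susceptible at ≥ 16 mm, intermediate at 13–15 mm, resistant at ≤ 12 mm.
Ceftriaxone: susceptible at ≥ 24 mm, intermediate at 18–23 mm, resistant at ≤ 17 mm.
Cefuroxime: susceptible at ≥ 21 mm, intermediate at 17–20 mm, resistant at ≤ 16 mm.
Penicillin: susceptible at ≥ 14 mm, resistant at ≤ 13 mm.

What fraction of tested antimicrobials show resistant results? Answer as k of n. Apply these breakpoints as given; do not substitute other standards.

Ampicillin: 27 mm is in 25–28 mm ⇒ Intermediate
Nafcillin: 12 mm is ≤ 12 mm — R
Ceftriaxone (23 mm) in 18–23 mm ⇒ Intermediate
Cefuroxime 16 mm: ≤ 16 mm → Resistant
Penicillin (8 mm) ≤ 13 mm ⇒ resistant
Resistant: 3/5

3 of 5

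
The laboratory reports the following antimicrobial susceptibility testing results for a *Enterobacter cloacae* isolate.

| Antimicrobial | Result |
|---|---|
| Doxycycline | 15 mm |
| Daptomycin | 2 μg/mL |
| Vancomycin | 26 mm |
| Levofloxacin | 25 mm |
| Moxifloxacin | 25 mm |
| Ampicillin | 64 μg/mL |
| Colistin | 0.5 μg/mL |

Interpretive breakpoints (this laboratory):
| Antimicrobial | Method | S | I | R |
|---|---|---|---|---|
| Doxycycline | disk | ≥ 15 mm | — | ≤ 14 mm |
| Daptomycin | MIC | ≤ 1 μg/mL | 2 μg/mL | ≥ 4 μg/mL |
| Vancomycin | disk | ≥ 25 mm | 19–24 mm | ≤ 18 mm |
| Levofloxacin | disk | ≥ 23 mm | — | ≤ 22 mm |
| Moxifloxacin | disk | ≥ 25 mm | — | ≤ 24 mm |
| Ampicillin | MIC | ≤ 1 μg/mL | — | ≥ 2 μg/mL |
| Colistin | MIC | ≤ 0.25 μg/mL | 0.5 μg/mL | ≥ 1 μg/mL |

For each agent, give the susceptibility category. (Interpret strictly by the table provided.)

S, I, S, S, S, R, I

Doxycycline (15 mm) ≥ 15 mm → Susceptible
Daptomycin 2 μg/mL: = 2 μg/mL — intermediate
Vancomycin: 26 mm is ≥ 25 mm ⇒ Susceptible
Levofloxacin: 25 mm is ≥ 23 mm → susceptible
Moxifloxacin: 25 mm is ≥ 25 mm ⇒ S
Ampicillin (64 μg/mL) ≥ 2 μg/mL — Resistant
Colistin 0.5 μg/mL: = 0.5 μg/mL → intermediate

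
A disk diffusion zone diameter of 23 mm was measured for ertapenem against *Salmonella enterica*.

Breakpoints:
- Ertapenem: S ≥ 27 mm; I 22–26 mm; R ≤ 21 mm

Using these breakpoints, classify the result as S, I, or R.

I

Ertapenem (23 mm) in 22–26 mm → intermediate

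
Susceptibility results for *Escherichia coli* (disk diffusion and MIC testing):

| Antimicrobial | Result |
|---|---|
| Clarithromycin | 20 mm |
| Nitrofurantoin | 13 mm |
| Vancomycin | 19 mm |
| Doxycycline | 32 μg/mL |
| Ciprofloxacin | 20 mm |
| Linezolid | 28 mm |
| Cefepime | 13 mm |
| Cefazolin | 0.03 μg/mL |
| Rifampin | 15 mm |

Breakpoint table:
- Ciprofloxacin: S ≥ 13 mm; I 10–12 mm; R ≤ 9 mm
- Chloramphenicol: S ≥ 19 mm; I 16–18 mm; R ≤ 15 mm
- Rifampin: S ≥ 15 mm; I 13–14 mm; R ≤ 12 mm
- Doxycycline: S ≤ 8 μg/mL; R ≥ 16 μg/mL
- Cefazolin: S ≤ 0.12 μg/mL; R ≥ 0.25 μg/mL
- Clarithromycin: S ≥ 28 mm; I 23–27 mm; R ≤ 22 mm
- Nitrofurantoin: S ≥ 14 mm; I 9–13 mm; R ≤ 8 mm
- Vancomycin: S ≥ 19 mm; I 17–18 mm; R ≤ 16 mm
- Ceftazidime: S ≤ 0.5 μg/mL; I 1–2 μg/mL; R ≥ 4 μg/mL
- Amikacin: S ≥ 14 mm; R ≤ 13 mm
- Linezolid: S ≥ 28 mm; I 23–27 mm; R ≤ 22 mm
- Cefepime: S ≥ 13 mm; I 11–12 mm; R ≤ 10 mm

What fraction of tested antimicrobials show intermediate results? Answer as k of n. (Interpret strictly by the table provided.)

Clarithromycin (20 mm) ≤ 22 mm ⇒ Resistant
Nitrofurantoin 13 mm: in 9–13 mm — intermediate
Vancomycin 19 mm: ≥ 19 mm → Susceptible
Doxycycline (32 μg/mL) ≥ 16 μg/mL ⇒ R
Ciprofloxacin (20 mm) ≥ 13 mm ⇒ Susceptible
Linezolid 28 mm: ≥ 28 mm ⇒ S
Cefepime: 13 mm is ≥ 13 mm — susceptible
Cefazolin 0.03 μg/mL: ≤ 0.12 μg/mL → Susceptible
Rifampin 15 mm: ≥ 15 mm — S
Intermediate: 1/9

1 of 9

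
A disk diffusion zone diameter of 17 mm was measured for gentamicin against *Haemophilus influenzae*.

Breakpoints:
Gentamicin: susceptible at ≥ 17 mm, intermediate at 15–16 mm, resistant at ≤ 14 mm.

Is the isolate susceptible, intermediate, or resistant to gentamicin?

S

Gentamicin 17 mm: ≥ 17 mm — S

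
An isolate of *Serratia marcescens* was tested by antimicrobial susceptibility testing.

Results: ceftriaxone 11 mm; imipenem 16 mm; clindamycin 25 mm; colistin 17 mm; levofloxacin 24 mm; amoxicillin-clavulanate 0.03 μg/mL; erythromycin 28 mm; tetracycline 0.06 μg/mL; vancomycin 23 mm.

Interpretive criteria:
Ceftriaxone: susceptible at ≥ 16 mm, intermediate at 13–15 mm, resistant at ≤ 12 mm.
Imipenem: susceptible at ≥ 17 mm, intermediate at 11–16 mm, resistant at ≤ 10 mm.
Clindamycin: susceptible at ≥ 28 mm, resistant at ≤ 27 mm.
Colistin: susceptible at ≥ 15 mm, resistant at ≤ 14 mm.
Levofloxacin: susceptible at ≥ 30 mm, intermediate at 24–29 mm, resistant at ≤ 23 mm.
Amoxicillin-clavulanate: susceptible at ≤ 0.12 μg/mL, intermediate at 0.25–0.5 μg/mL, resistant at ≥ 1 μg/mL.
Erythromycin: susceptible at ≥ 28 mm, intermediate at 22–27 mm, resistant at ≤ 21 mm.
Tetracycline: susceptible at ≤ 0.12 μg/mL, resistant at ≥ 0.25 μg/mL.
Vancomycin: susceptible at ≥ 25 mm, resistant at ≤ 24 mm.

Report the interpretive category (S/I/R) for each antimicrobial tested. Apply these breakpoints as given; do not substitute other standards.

Ceftriaxone (11 mm) ≤ 12 mm — Resistant
Imipenem: 16 mm is in 11–16 mm → intermediate
Clindamycin: 25 mm is ≤ 27 mm ⇒ resistant
Colistin 17 mm: ≥ 15 mm → S
Levofloxacin 24 mm: in 24–29 mm → intermediate
Amoxicillin-clavulanate 0.03 μg/mL: ≤ 0.12 μg/mL — Susceptible
Erythromycin: 28 mm is ≥ 28 mm ⇒ Susceptible
Tetracycline: 0.06 μg/mL is ≤ 0.12 μg/mL → Susceptible
Vancomycin: 23 mm is ≤ 24 mm — resistant

R, I, R, S, I, S, S, S, R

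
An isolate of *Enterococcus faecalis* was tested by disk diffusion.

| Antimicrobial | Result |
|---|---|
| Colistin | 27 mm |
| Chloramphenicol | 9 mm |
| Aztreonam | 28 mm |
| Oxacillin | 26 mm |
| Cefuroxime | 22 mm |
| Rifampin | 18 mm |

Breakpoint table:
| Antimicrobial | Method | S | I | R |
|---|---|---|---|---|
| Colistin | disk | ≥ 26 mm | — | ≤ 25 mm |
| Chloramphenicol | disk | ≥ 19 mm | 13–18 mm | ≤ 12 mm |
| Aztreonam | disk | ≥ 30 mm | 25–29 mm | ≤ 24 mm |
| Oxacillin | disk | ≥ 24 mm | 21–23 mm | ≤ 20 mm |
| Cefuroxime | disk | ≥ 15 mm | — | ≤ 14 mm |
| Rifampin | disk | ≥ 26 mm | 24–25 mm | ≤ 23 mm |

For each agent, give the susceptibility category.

Colistin: 27 mm is ≥ 26 mm ⇒ Susceptible
Chloramphenicol (9 mm) ≤ 12 mm → resistant
Aztreonam: 28 mm is in 25–29 mm — I
Oxacillin: 26 mm is ≥ 24 mm → S
Cefuroxime: 22 mm is ≥ 15 mm ⇒ S
Rifampin 18 mm: ≤ 23 mm ⇒ R

S, R, I, S, S, R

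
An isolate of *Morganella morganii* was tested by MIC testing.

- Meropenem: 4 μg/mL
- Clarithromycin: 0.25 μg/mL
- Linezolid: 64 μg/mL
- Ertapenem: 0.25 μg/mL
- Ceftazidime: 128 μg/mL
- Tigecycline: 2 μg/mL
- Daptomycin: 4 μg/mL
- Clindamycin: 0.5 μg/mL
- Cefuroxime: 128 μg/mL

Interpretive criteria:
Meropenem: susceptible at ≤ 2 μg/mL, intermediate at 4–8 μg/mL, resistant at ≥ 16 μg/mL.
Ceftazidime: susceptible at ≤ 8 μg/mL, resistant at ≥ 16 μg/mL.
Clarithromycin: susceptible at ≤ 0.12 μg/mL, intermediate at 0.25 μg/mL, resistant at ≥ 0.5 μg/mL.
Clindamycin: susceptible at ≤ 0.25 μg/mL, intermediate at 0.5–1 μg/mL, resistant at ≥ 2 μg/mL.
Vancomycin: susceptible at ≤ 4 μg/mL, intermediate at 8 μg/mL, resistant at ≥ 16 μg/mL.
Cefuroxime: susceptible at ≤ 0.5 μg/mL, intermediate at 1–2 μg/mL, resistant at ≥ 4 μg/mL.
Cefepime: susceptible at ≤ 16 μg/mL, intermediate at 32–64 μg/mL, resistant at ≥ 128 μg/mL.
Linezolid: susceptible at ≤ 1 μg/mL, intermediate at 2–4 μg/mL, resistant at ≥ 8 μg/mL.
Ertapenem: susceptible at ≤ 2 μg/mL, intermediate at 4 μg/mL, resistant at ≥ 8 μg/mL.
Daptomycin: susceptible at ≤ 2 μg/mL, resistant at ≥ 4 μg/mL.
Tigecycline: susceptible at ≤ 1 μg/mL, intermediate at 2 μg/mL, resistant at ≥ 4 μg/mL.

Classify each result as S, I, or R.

I, I, R, S, R, I, R, I, R

Meropenem 4 μg/mL: in 4–8 μg/mL — intermediate
Clarithromycin 0.25 μg/mL: = 0.25 μg/mL → intermediate
Linezolid (64 μg/mL) ≥ 8 μg/mL — Resistant
Ertapenem (0.25 μg/mL) ≤ 2 μg/mL ⇒ susceptible
Ceftazidime (128 μg/mL) ≥ 16 μg/mL ⇒ resistant
Tigecycline 2 μg/mL: = 2 μg/mL ⇒ Intermediate
Daptomycin 4 μg/mL: ≥ 4 μg/mL ⇒ Resistant
Clindamycin 0.5 μg/mL: in 0.5–1 μg/mL ⇒ intermediate
Cefuroxime: 128 μg/mL is ≥ 4 μg/mL → R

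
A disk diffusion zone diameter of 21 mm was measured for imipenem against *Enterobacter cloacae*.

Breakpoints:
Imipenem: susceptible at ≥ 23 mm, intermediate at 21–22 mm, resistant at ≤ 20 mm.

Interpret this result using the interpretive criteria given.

Intermediate

Imipenem (21 mm) in 21–22 mm → I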